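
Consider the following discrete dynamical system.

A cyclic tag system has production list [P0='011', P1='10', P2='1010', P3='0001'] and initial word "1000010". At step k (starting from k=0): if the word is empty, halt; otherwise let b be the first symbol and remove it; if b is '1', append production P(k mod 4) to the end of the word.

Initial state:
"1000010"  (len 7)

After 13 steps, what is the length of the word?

t=0: "1000010"  (len 7)
t=1: "000010011"  (len 9)
t=2: "00010011"  (len 8)
t=3: "0010011"  (len 7)
t=4: "010011"  (len 6)
t=5: "10011"  (len 5)
t=6: "001110"  (len 6)
t=7: "01110"  (len 5)
t=8: "1110"  (len 4)
t=9: "110011"  (len 6)
t=10: "1001110"  (len 7)
t=11: "0011101010"  (len 10)
t=12: "011101010"  (len 9)
t=13: "11101010"  (len 8)

8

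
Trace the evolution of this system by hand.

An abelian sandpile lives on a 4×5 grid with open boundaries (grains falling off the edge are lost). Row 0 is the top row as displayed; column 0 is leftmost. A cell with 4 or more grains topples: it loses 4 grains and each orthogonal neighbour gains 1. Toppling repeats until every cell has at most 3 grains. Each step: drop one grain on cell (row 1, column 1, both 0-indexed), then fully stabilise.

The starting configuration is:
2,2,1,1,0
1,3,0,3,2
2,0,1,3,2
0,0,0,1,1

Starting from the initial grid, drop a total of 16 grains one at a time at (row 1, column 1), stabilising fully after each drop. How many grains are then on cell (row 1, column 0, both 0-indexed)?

t=0: 2,2,1,1,0
1,3,0,3,2
2,0,1,3,2
0,0,0,1,1
t=1: 2,3,1,1,0
2,0,1,3,2
2,1,1,3,2
0,0,0,1,1
t=2: 2,3,1,1,0
2,1,1,3,2
2,1,1,3,2
0,0,0,1,1
t=3: 2,3,1,1,0
2,2,1,3,2
2,1,1,3,2
0,0,0,1,1
t=4: 2,3,1,1,0
2,3,1,3,2
2,1,1,3,2
0,0,0,1,1
t=5: 3,0,2,1,0
3,1,2,3,2
2,2,1,3,2
0,0,0,1,1
t=6: 3,0,2,1,0
3,2,2,3,2
2,2,1,3,2
0,0,0,1,1
t=7: 3,0,2,1,0
3,3,2,3,2
2,2,1,3,2
0,0,0,1,1
t=8: 0,2,2,1,0
1,1,3,3,2
3,3,1,3,2
0,0,0,1,1
t=9: 0,2,2,1,0
1,2,3,3,2
3,3,1,3,2
0,0,0,1,1
t=10: 0,2,2,1,0
1,3,3,3,2
3,3,1,3,2
0,0,0,1,1
t=11: 0,3,3,2,0
3,2,2,1,3
0,2,0,1,3
1,1,1,2,1
t=12: 0,3,3,2,0
3,3,2,1,3
0,2,0,1,3
1,1,1,2,1
t=13: 2,1,1,3,0
0,3,0,2,3
1,3,1,1,3
1,1,1,2,1
t=14: 2,2,1,3,0
1,1,1,2,3
2,0,2,1,3
1,2,1,2,1
t=15: 2,2,1,3,0
1,2,1,2,3
2,0,2,1,3
1,2,1,2,1
t=16: 2,2,1,3,0
1,3,1,2,3
2,0,2,1,3
1,2,1,2,1

1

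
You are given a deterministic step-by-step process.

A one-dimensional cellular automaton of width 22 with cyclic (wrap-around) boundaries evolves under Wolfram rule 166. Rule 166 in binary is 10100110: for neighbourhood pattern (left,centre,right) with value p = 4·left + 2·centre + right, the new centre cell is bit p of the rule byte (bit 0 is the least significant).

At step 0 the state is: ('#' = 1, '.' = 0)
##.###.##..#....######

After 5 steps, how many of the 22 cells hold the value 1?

[0] ##.###.##..#....######
[1] #.#.#.#...##...#.#####
[2] .######..#....###.####
[3] #.####..##...#.#.#.##.
[4] ##.##..#....#######..#
[5] #.#...##...#.#####..#.

11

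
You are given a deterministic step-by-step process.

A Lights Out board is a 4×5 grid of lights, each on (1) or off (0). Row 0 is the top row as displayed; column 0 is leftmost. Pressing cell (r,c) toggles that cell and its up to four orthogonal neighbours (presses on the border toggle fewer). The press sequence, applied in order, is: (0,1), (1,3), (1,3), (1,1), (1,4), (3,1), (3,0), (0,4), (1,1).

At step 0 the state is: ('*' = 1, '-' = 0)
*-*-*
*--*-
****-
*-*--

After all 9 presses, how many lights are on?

9

[0] *-*-*
*--*-
****-
*-*--
[1] -*--*
**-*-
****-
*-*--
[2] -*-**
***-*
***--
*-*--
[3] -*--*
**-*-
****-
*-*--
[4] ----*
--**-
*-**-
*-*--
[5] -----
--*-*
*-***
*-*--
[6] -----
--*-*
*****
-*---
[7] -----
--*-*
-****
*----
[8] ---**
--*--
-****
*----
[9] -*-**
**---
--***
*----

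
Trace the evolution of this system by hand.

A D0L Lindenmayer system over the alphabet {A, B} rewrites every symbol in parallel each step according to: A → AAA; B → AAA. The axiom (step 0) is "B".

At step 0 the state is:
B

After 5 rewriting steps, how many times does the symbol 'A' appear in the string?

243

gen 0: B
gen 1: AAA
gen 2: AAAAAAAAA
gen 3: AAAAAAAAAAAAAAAAAAAAAAAAAAA
gen 4: AAAAAAAAAAAAAAAAAAAAAAAAAAAAAAAAAAAAAAAAAAAAAAAAAAAAAAAAAAAAAAAAAAAAAAAAAAAAAAAAA
gen 5: AAAAAAAAAAAAAAAAAAAAAAAAAAAAAAAAAAAAAAAAAAAAAAAAAAAAAAAAAA…AAAAAAAAAAAAAAAAAAAAAAAAAAAAAAAAAAAAAAAAAAAAAAAAAAAAAAAAAA  (len 243)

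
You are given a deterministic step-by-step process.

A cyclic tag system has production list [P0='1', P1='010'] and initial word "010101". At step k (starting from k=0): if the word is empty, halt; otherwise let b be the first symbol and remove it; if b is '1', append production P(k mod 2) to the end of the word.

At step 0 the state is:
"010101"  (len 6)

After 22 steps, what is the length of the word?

3

t=0: "010101"  (len 6)
t=1: "10101"  (len 5)
t=2: "0101010"  (len 7)
t=3: "101010"  (len 6)
t=4: "01010010"  (len 8)
t=5: "1010010"  (len 7)
t=6: "010010010"  (len 9)
t=7: "10010010"  (len 8)
t=8: "0010010010"  (len 10)
t=9: "010010010"  (len 9)
t=10: "10010010"  (len 8)
t=11: "00100101"  (len 8)
t=12: "0100101"  (len 7)
t=13: "100101"  (len 6)
t=14: "00101010"  (len 8)
t=15: "0101010"  (len 7)
t=16: "101010"  (len 6)
t=17: "010101"  (len 6)
t=18: "10101"  (len 5)
t=19: "01011"  (len 5)
t=20: "1011"  (len 4)
t=21: "0111"  (len 4)
t=22: "111"  (len 3)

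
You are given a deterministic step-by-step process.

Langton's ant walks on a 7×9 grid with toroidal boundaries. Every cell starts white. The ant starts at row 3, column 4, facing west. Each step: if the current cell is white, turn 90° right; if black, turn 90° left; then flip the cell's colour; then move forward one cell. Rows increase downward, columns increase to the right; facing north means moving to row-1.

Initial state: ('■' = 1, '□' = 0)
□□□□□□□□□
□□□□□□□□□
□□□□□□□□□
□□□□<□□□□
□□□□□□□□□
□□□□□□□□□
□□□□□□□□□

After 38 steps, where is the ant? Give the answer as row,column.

4,7

gen 0: □□□□□□□□□
□□□□□□□□□
□□□□□□□□□
□□□□<□□□□
□□□□□□□□□
□□□□□□□□□
□□□□□□□□□
gen 1: □□□□□□□□□
□□□□□□□□□
□□□□^□□□□
□□□□■□□□□
□□□□□□□□□
□□□□□□□□□
□□□□□□□□□
gen 2: □□□□□□□□□
□□□□□□□□□
□□□□■>□□□
□□□□■□□□□
□□□□□□□□□
□□□□□□□□□
□□□□□□□□□
gen 3: □□□□□□□□□
□□□□□□□□□
□□□□■■□□□
□□□□■v□□□
□□□□□□□□□
□□□□□□□□□
□□□□□□□□□
gen 4: □□□□□□□□□
□□□□□□□□□
□□□□■■□□□
□□□□<■□□□
□□□□□□□□□
□□□□□□□□□
□□□□□□□□□
gen 5: □□□□□□□□□
□□□□□□□□□
□□□□■■□□□
□□□□□■□□□
□□□□v□□□□
□□□□□□□□□
□□□□□□□□□
gen 6: □□□□□□□□□
□□□□□□□□□
□□□□■■□□□
□□□□□■□□□
□□□<■□□□□
□□□□□□□□□
□□□□□□□□□
gen 7: □□□□□□□□□
□□□□□□□□□
□□□□■■□□□
□□□^□■□□□
□□□■■□□□□
□□□□□□□□□
□□□□□□□□□
gen 8: □□□□□□□□□
□□□□□□□□□
□□□□■■□□□
□□□■>■□□□
□□□■■□□□□
□□□□□□□□□
□□□□□□□□□
gen 9: □□□□□□□□□
□□□□□□□□□
□□□□■■□□□
□□□■■■□□□
□□□■v□□□□
□□□□□□□□□
□□□□□□□□□
gen 10: □□□□□□□□□
□□□□□□□□□
□□□□■■□□□
□□□■■■□□□
□□□■□>□□□
□□□□□□□□□
□□□□□□□□□
gen 11: □□□□□□□□□
□□□□□□□□□
□□□□■■□□□
□□□■■■□□□
□□□■□■□□□
□□□□□v□□□
□□□□□□□□□
gen 12: □□□□□□□□□
□□□□□□□□□
□□□□■■□□□
□□□■■■□□□
□□□■□■□□□
□□□□<■□□□
□□□□□□□□□
gen 13: □□□□□□□□□
□□□□□□□□□
□□□□■■□□□
□□□■■■□□□
□□□■^■□□□
□□□□■■□□□
□□□□□□□□□
gen 14: □□□□□□□□□
□□□□□□□□□
□□□□■■□□□
□□□■■■□□□
□□□■■>□□□
□□□□■■□□□
□□□□□□□□□
gen 15: □□□□□□□□□
□□□□□□□□□
□□□□■■□□□
□□□■■^□□□
□□□■■□□□□
□□□□■■□□□
□□□□□□□□□
gen 16: □□□□□□□□□
□□□□□□□□□
□□□□■■□□□
□□□■<□□□□
□□□■■□□□□
□□□□■■□□□
□□□□□□□□□
gen 17: □□□□□□□□□
□□□□□□□□□
□□□□■■□□□
□□□■□□□□□
□□□■v□□□□
□□□□■■□□□
□□□□□□□□□
gen 18: □□□□□□□□□
□□□□□□□□□
□□□□■■□□□
□□□■□□□□□
□□□■□>□□□
□□□□■■□□□
□□□□□□□□□
gen 19: □□□□□□□□□
□□□□□□□□□
□□□□■■□□□
□□□■□□□□□
□□□■□■□□□
□□□□■v□□□
□□□□□□□□□
gen 20: □□□□□□□□□
□□□□□□□□□
□□□□■■□□□
□□□■□□□□□
□□□■□■□□□
□□□□■□>□□
□□□□□□□□□
gen 21: □□□□□□□□□
□□□□□□□□□
□□□□■■□□□
□□□■□□□□□
□□□■□■□□□
□□□□■□■□□
□□□□□□v□□
gen 22: □□□□□□□□□
□□□□□□□□□
□□□□■■□□□
□□□■□□□□□
□□□■□■□□□
□□□□■□■□□
□□□□□<■□□
gen 23: □□□□□□□□□
□□□□□□□□□
□□□□■■□□□
□□□■□□□□□
□□□■□■□□□
□□□□■^■□□
□□□□□■■□□
gen 24: □□□□□□□□□
□□□□□□□□□
□□□□■■□□□
□□□■□□□□□
□□□■□■□□□
□□□□■■>□□
□□□□□■■□□
gen 25: □□□□□□□□□
□□□□□□□□□
□□□□■■□□□
□□□■□□□□□
□□□■□■^□□
□□□□■■□□□
□□□□□■■□□
gen 26: □□□□□□□□□
□□□□□□□□□
□□□□■■□□□
□□□■□□□□□
□□□■□■■>□
□□□□■■□□□
□□□□□■■□□
gen 27: □□□□□□□□□
□□□□□□□□□
□□□□■■□□□
□□□■□□□□□
□□□■□■■■□
□□□□■■□v□
□□□□□■■□□
gen 28: □□□□□□□□□
□□□□□□□□□
□□□□■■□□□
□□□■□□□□□
□□□■□■■■□
□□□□■■<■□
□□□□□■■□□
gen 29: □□□□□□□□□
□□□□□□□□□
□□□□■■□□□
□□□■□□□□□
□□□■□■^■□
□□□□■■■■□
□□□□□■■□□
gen 30: □□□□□□□□□
□□□□□□□□□
□□□□■■□□□
□□□■□□□□□
□□□■□<□■□
□□□□■■■■□
□□□□□■■□□
gen 31: □□□□□□□□□
□□□□□□□□□
□□□□■■□□□
□□□■□□□□□
□□□■□□□■□
□□□□■v■■□
□□□□□■■□□
gen 32: □□□□□□□□□
□□□□□□□□□
□□□□■■□□□
□□□■□□□□□
□□□■□□□■□
□□□□■□>■□
□□□□□■■□□
gen 33: □□□□□□□□□
□□□□□□□□□
□□□□■■□□□
□□□■□□□□□
□□□■□□^■□
□□□□■□□■□
□□□□□■■□□
gen 34: □□□□□□□□□
□□□□□□□□□
□□□□■■□□□
□□□■□□□□□
□□□■□□■>□
□□□□■□□■□
□□□□□■■□□
gen 35: □□□□□□□□□
□□□□□□□□□
□□□□■■□□□
□□□■□□□^□
□□□■□□■□□
□□□□■□□■□
□□□□□■■□□
gen 36: □□□□□□□□□
□□□□□□□□□
□□□□■■□□□
□□□■□□□■>
□□□■□□■□□
□□□□■□□■□
□□□□□■■□□
gen 37: □□□□□□□□□
□□□□□□□□□
□□□□■■□□□
□□□■□□□■■
□□□■□□■□v
□□□□■□□■□
□□□□□■■□□
gen 38: □□□□□□□□□
□□□□□□□□□
□□□□■■□□□
□□□■□□□■■
□□□■□□■<■
□□□□■□□■□
□□□□□■■□□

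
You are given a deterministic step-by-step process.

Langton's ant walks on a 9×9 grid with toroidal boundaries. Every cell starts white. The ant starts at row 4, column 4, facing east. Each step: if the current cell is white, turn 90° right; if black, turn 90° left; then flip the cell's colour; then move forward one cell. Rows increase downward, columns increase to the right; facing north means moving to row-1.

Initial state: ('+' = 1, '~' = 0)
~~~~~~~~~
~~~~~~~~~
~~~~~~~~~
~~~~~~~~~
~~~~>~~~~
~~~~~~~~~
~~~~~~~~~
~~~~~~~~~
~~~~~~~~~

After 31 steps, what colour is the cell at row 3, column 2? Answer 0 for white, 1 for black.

0

gen 0: ~~~~~~~~~
~~~~~~~~~
~~~~~~~~~
~~~~~~~~~
~~~~>~~~~
~~~~~~~~~
~~~~~~~~~
~~~~~~~~~
~~~~~~~~~
gen 1: ~~~~~~~~~
~~~~~~~~~
~~~~~~~~~
~~~~~~~~~
~~~~+~~~~
~~~~v~~~~
~~~~~~~~~
~~~~~~~~~
~~~~~~~~~
gen 2: ~~~~~~~~~
~~~~~~~~~
~~~~~~~~~
~~~~~~~~~
~~~~+~~~~
~~~<+~~~~
~~~~~~~~~
~~~~~~~~~
~~~~~~~~~
gen 3: ~~~~~~~~~
~~~~~~~~~
~~~~~~~~~
~~~~~~~~~
~~~^+~~~~
~~~++~~~~
~~~~~~~~~
~~~~~~~~~
~~~~~~~~~
gen 4: ~~~~~~~~~
~~~~~~~~~
~~~~~~~~~
~~~~~~~~~
~~~+>~~~~
~~~++~~~~
~~~~~~~~~
~~~~~~~~~
~~~~~~~~~
gen 5: ~~~~~~~~~
~~~~~~~~~
~~~~~~~~~
~~~~^~~~~
~~~+~~~~~
~~~++~~~~
~~~~~~~~~
~~~~~~~~~
~~~~~~~~~
gen 6: ~~~~~~~~~
~~~~~~~~~
~~~~~~~~~
~~~~+>~~~
~~~+~~~~~
~~~++~~~~
~~~~~~~~~
~~~~~~~~~
~~~~~~~~~
gen 7: ~~~~~~~~~
~~~~~~~~~
~~~~~~~~~
~~~~++~~~
~~~+~v~~~
~~~++~~~~
~~~~~~~~~
~~~~~~~~~
~~~~~~~~~
gen 8: ~~~~~~~~~
~~~~~~~~~
~~~~~~~~~
~~~~++~~~
~~~+<+~~~
~~~++~~~~
~~~~~~~~~
~~~~~~~~~
~~~~~~~~~
gen 9: ~~~~~~~~~
~~~~~~~~~
~~~~~~~~~
~~~~^+~~~
~~~+++~~~
~~~++~~~~
~~~~~~~~~
~~~~~~~~~
~~~~~~~~~
gen 10: ~~~~~~~~~
~~~~~~~~~
~~~~~~~~~
~~~<~+~~~
~~~+++~~~
~~~++~~~~
~~~~~~~~~
~~~~~~~~~
~~~~~~~~~
gen 11: ~~~~~~~~~
~~~~~~~~~
~~~^~~~~~
~~~+~+~~~
~~~+++~~~
~~~++~~~~
~~~~~~~~~
~~~~~~~~~
~~~~~~~~~
gen 12: ~~~~~~~~~
~~~~~~~~~
~~~+>~~~~
~~~+~+~~~
~~~+++~~~
~~~++~~~~
~~~~~~~~~
~~~~~~~~~
~~~~~~~~~
gen 13: ~~~~~~~~~
~~~~~~~~~
~~~++~~~~
~~~+v+~~~
~~~+++~~~
~~~++~~~~
~~~~~~~~~
~~~~~~~~~
~~~~~~~~~
gen 14: ~~~~~~~~~
~~~~~~~~~
~~~++~~~~
~~~<++~~~
~~~+++~~~
~~~++~~~~
~~~~~~~~~
~~~~~~~~~
~~~~~~~~~
gen 15: ~~~~~~~~~
~~~~~~~~~
~~~++~~~~
~~~~++~~~
~~~v++~~~
~~~++~~~~
~~~~~~~~~
~~~~~~~~~
~~~~~~~~~
gen 16: ~~~~~~~~~
~~~~~~~~~
~~~++~~~~
~~~~++~~~
~~~~>+~~~
~~~++~~~~
~~~~~~~~~
~~~~~~~~~
~~~~~~~~~
gen 17: ~~~~~~~~~
~~~~~~~~~
~~~++~~~~
~~~~^+~~~
~~~~~+~~~
~~~++~~~~
~~~~~~~~~
~~~~~~~~~
~~~~~~~~~
gen 18: ~~~~~~~~~
~~~~~~~~~
~~~++~~~~
~~~<~+~~~
~~~~~+~~~
~~~++~~~~
~~~~~~~~~
~~~~~~~~~
~~~~~~~~~
gen 19: ~~~~~~~~~
~~~~~~~~~
~~~^+~~~~
~~~+~+~~~
~~~~~+~~~
~~~++~~~~
~~~~~~~~~
~~~~~~~~~
~~~~~~~~~
gen 20: ~~~~~~~~~
~~~~~~~~~
~~<~+~~~~
~~~+~+~~~
~~~~~+~~~
~~~++~~~~
~~~~~~~~~
~~~~~~~~~
~~~~~~~~~
gen 21: ~~~~~~~~~
~~^~~~~~~
~~+~+~~~~
~~~+~+~~~
~~~~~+~~~
~~~++~~~~
~~~~~~~~~
~~~~~~~~~
~~~~~~~~~
gen 22: ~~~~~~~~~
~~+>~~~~~
~~+~+~~~~
~~~+~+~~~
~~~~~+~~~
~~~++~~~~
~~~~~~~~~
~~~~~~~~~
~~~~~~~~~
gen 23: ~~~~~~~~~
~~++~~~~~
~~+v+~~~~
~~~+~+~~~
~~~~~+~~~
~~~++~~~~
~~~~~~~~~
~~~~~~~~~
~~~~~~~~~
gen 24: ~~~~~~~~~
~~++~~~~~
~~<++~~~~
~~~+~+~~~
~~~~~+~~~
~~~++~~~~
~~~~~~~~~
~~~~~~~~~
~~~~~~~~~
gen 25: ~~~~~~~~~
~~++~~~~~
~~~++~~~~
~~v+~+~~~
~~~~~+~~~
~~~++~~~~
~~~~~~~~~
~~~~~~~~~
~~~~~~~~~
gen 26: ~~~~~~~~~
~~++~~~~~
~~~++~~~~
~<++~+~~~
~~~~~+~~~
~~~++~~~~
~~~~~~~~~
~~~~~~~~~
~~~~~~~~~
gen 27: ~~~~~~~~~
~~++~~~~~
~^~++~~~~
~+++~+~~~
~~~~~+~~~
~~~++~~~~
~~~~~~~~~
~~~~~~~~~
~~~~~~~~~
gen 28: ~~~~~~~~~
~~++~~~~~
~+>++~~~~
~+++~+~~~
~~~~~+~~~
~~~++~~~~
~~~~~~~~~
~~~~~~~~~
~~~~~~~~~
gen 29: ~~~~~~~~~
~~++~~~~~
~++++~~~~
~+v+~+~~~
~~~~~+~~~
~~~++~~~~
~~~~~~~~~
~~~~~~~~~
~~~~~~~~~
gen 30: ~~~~~~~~~
~~++~~~~~
~++++~~~~
~+~>~+~~~
~~~~~+~~~
~~~++~~~~
~~~~~~~~~
~~~~~~~~~
~~~~~~~~~
gen 31: ~~~~~~~~~
~~++~~~~~
~++^+~~~~
~+~~~+~~~
~~~~~+~~~
~~~++~~~~
~~~~~~~~~
~~~~~~~~~
~~~~~~~~~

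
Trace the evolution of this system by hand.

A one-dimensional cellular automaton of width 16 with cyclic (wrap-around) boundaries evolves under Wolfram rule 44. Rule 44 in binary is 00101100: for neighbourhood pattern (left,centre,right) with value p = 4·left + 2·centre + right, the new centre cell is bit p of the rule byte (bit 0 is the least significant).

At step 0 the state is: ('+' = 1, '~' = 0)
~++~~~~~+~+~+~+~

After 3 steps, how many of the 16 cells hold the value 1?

2

gen 0: ~++~~~~~+~+~+~+~
gen 1: ~+~~~~~~+++++++~
gen 2: ~+~~~~~~+~~~~~~~
gen 3: ~+~~~~~~+~~~~~~~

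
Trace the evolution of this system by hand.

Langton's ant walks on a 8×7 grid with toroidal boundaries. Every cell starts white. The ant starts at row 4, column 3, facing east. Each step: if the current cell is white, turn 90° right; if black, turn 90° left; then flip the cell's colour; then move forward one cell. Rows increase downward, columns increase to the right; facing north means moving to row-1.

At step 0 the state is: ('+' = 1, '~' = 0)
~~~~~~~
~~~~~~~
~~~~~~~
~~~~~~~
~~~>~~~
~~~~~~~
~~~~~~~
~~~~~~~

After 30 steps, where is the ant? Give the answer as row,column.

t=0: ~~~~~~~
~~~~~~~
~~~~~~~
~~~~~~~
~~~>~~~
~~~~~~~
~~~~~~~
~~~~~~~
t=1: ~~~~~~~
~~~~~~~
~~~~~~~
~~~~~~~
~~~+~~~
~~~v~~~
~~~~~~~
~~~~~~~
t=2: ~~~~~~~
~~~~~~~
~~~~~~~
~~~~~~~
~~~+~~~
~~<+~~~
~~~~~~~
~~~~~~~
t=3: ~~~~~~~
~~~~~~~
~~~~~~~
~~~~~~~
~~^+~~~
~~++~~~
~~~~~~~
~~~~~~~
t=4: ~~~~~~~
~~~~~~~
~~~~~~~
~~~~~~~
~~+>~~~
~~++~~~
~~~~~~~
~~~~~~~
t=5: ~~~~~~~
~~~~~~~
~~~~~~~
~~~^~~~
~~+~~~~
~~++~~~
~~~~~~~
~~~~~~~
t=6: ~~~~~~~
~~~~~~~
~~~~~~~
~~~+>~~
~~+~~~~
~~++~~~
~~~~~~~
~~~~~~~
t=7: ~~~~~~~
~~~~~~~
~~~~~~~
~~~++~~
~~+~v~~
~~++~~~
~~~~~~~
~~~~~~~
t=8: ~~~~~~~
~~~~~~~
~~~~~~~
~~~++~~
~~+<+~~
~~++~~~
~~~~~~~
~~~~~~~
t=9: ~~~~~~~
~~~~~~~
~~~~~~~
~~~^+~~
~~+++~~
~~++~~~
~~~~~~~
~~~~~~~
t=10: ~~~~~~~
~~~~~~~
~~~~~~~
~~<~+~~
~~+++~~
~~++~~~
~~~~~~~
~~~~~~~
t=11: ~~~~~~~
~~~~~~~
~~^~~~~
~~+~+~~
~~+++~~
~~++~~~
~~~~~~~
~~~~~~~
t=12: ~~~~~~~
~~~~~~~
~~+>~~~
~~+~+~~
~~+++~~
~~++~~~
~~~~~~~
~~~~~~~
t=13: ~~~~~~~
~~~~~~~
~~++~~~
~~+v+~~
~~+++~~
~~++~~~
~~~~~~~
~~~~~~~
t=14: ~~~~~~~
~~~~~~~
~~++~~~
~~<++~~
~~+++~~
~~++~~~
~~~~~~~
~~~~~~~
t=15: ~~~~~~~
~~~~~~~
~~++~~~
~~~++~~
~~v++~~
~~++~~~
~~~~~~~
~~~~~~~
t=16: ~~~~~~~
~~~~~~~
~~++~~~
~~~++~~
~~~>+~~
~~++~~~
~~~~~~~
~~~~~~~
t=17: ~~~~~~~
~~~~~~~
~~++~~~
~~~^+~~
~~~~+~~
~~++~~~
~~~~~~~
~~~~~~~
t=18: ~~~~~~~
~~~~~~~
~~++~~~
~~<~+~~
~~~~+~~
~~++~~~
~~~~~~~
~~~~~~~
t=19: ~~~~~~~
~~~~~~~
~~^+~~~
~~+~+~~
~~~~+~~
~~++~~~
~~~~~~~
~~~~~~~
t=20: ~~~~~~~
~~~~~~~
~<~+~~~
~~+~+~~
~~~~+~~
~~++~~~
~~~~~~~
~~~~~~~
t=21: ~~~~~~~
~^~~~~~
~+~+~~~
~~+~+~~
~~~~+~~
~~++~~~
~~~~~~~
~~~~~~~
t=22: ~~~~~~~
~+>~~~~
~+~+~~~
~~+~+~~
~~~~+~~
~~++~~~
~~~~~~~
~~~~~~~
t=23: ~~~~~~~
~++~~~~
~+v+~~~
~~+~+~~
~~~~+~~
~~++~~~
~~~~~~~
~~~~~~~
t=24: ~~~~~~~
~++~~~~
~<++~~~
~~+~+~~
~~~~+~~
~~++~~~
~~~~~~~
~~~~~~~
t=25: ~~~~~~~
~++~~~~
~~++~~~
~v+~+~~
~~~~+~~
~~++~~~
~~~~~~~
~~~~~~~
t=26: ~~~~~~~
~++~~~~
~~++~~~
<++~+~~
~~~~+~~
~~++~~~
~~~~~~~
~~~~~~~
t=27: ~~~~~~~
~++~~~~
^~++~~~
+++~+~~
~~~~+~~
~~++~~~
~~~~~~~
~~~~~~~
t=28: ~~~~~~~
~++~~~~
+>++~~~
+++~+~~
~~~~+~~
~~++~~~
~~~~~~~
~~~~~~~
t=29: ~~~~~~~
~++~~~~
++++~~~
+v+~+~~
~~~~+~~
~~++~~~
~~~~~~~
~~~~~~~
t=30: ~~~~~~~
~++~~~~
++++~~~
+~>~+~~
~~~~+~~
~~++~~~
~~~~~~~
~~~~~~~

3,2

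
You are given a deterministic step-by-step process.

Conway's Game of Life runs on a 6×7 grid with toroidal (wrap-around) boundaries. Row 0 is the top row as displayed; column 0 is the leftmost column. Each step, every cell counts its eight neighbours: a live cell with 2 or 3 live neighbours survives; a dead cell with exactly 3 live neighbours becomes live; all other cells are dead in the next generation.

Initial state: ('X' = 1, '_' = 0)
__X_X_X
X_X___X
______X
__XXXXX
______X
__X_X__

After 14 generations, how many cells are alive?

1

[0] __X_X_X
X_X___X
______X
__XXXXX
______X
__X_X__
[1] X_X___X
XX_X__X
_XX_X__
X__XX_X
__X___X
_______
[2] __X___X
___X_XX
____X__
X___X_X
X__X_XX
XX____X
[3] _XX____
___XXXX
X__XX__
X__XX__
____X__
_XX____
[4] XX__XX_
XX___XX
X_X____
_____X_
_XX_X__
_XXX___
[5] ___XXX_
__X_XX_
X____X_
__XX___
_X__X__
_____X_
[6] ___X__X
_______
_XX__XX
_XXXX__
__XXX__
___X_X_
[7] ____X__
X_X__XX
XX__XX_
X______
_X___X_
_____X_
[8] ____X__
X__X___
____XX_
X___XX_
______X
____XX_
[9] ___XXX_
___X_X_
___X_X_
____X__
______X
____XX_
[10] ___X__X
__XX_XX
___X_X_
____XX_
____X__
___X__X
[11] X__X__X
__XX_XX
__XX___
___X_X_
___XX__
___XXX_
[12] X______
XX___XX
_____XX
_______
__X____
__X__XX
[13] _______
_X___X_
_____X_
_______
_______
_X____X
[14] X______
_______
_______
_______
_______
_______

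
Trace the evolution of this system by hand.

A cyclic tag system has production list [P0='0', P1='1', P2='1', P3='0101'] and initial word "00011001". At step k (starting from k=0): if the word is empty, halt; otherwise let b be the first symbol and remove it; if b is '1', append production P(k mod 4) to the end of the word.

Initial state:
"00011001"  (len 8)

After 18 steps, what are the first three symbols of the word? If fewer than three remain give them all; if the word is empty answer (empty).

010

step 0: "00011001"  (len 8)
step 1: "0011001"  (len 7)
step 2: "011001"  (len 6)
step 3: "11001"  (len 5)
step 4: "10010101"  (len 8)
step 5: "00101010"  (len 8)
step 6: "0101010"  (len 7)
step 7: "101010"  (len 6)
step 8: "010100101"  (len 9)
step 9: "10100101"  (len 8)
step 10: "01001011"  (len 8)
step 11: "1001011"  (len 7)
step 12: "0010110101"  (len 10)
step 13: "010110101"  (len 9)
step 14: "10110101"  (len 8)
step 15: "01101011"  (len 8)
step 16: "1101011"  (len 7)
step 17: "1010110"  (len 7)
step 18: "0101101"  (len 7)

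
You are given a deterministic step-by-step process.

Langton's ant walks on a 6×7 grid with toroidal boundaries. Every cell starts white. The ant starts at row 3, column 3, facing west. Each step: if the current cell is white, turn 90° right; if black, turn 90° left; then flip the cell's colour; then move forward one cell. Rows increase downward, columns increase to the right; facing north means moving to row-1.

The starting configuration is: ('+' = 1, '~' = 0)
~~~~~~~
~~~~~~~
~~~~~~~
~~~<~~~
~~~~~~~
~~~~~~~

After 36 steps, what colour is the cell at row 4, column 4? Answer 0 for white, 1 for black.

0

step 0: ~~~~~~~
~~~~~~~
~~~~~~~
~~~<~~~
~~~~~~~
~~~~~~~
step 1: ~~~~~~~
~~~~~~~
~~~^~~~
~~~+~~~
~~~~~~~
~~~~~~~
step 2: ~~~~~~~
~~~~~~~
~~~+>~~
~~~+~~~
~~~~~~~
~~~~~~~
step 3: ~~~~~~~
~~~~~~~
~~~++~~
~~~+v~~
~~~~~~~
~~~~~~~
step 4: ~~~~~~~
~~~~~~~
~~~++~~
~~~<+~~
~~~~~~~
~~~~~~~
step 5: ~~~~~~~
~~~~~~~
~~~++~~
~~~~+~~
~~~v~~~
~~~~~~~
step 6: ~~~~~~~
~~~~~~~
~~~++~~
~~~~+~~
~~<+~~~
~~~~~~~
step 7: ~~~~~~~
~~~~~~~
~~~++~~
~~^~+~~
~~++~~~
~~~~~~~
step 8: ~~~~~~~
~~~~~~~
~~~++~~
~~+>+~~
~~++~~~
~~~~~~~
step 9: ~~~~~~~
~~~~~~~
~~~++~~
~~+++~~
~~+v~~~
~~~~~~~
step 10: ~~~~~~~
~~~~~~~
~~~++~~
~~+++~~
~~+~>~~
~~~~~~~
step 11: ~~~~~~~
~~~~~~~
~~~++~~
~~+++~~
~~+~+~~
~~~~v~~
step 12: ~~~~~~~
~~~~~~~
~~~++~~
~~+++~~
~~+~+~~
~~~<+~~
step 13: ~~~~~~~
~~~~~~~
~~~++~~
~~+++~~
~~+^+~~
~~~++~~
step 14: ~~~~~~~
~~~~~~~
~~~++~~
~~+++~~
~~++>~~
~~~++~~
step 15: ~~~~~~~
~~~~~~~
~~~++~~
~~++^~~
~~++~~~
~~~++~~
step 16: ~~~~~~~
~~~~~~~
~~~++~~
~~+<~~~
~~++~~~
~~~++~~
step 17: ~~~~~~~
~~~~~~~
~~~++~~
~~+~~~~
~~+v~~~
~~~++~~
step 18: ~~~~~~~
~~~~~~~
~~~++~~
~~+~~~~
~~+~>~~
~~~++~~
step 19: ~~~~~~~
~~~~~~~
~~~++~~
~~+~~~~
~~+~+~~
~~~+v~~
step 20: ~~~~~~~
~~~~~~~
~~~++~~
~~+~~~~
~~+~+~~
~~~+~>~
step 21: ~~~~~v~
~~~~~~~
~~~++~~
~~+~~~~
~~+~+~~
~~~+~+~
step 22: ~~~~<+~
~~~~~~~
~~~++~~
~~+~~~~
~~+~+~~
~~~+~+~
step 23: ~~~~++~
~~~~~~~
~~~++~~
~~+~~~~
~~+~+~~
~~~+^+~
step 24: ~~~~++~
~~~~~~~
~~~++~~
~~+~~~~
~~+~+~~
~~~++>~
step 25: ~~~~++~
~~~~~~~
~~~++~~
~~+~~~~
~~+~+^~
~~~++~~
step 26: ~~~~++~
~~~~~~~
~~~++~~
~~+~~~~
~~+~++>
~~~++~~
step 27: ~~~~++~
~~~~~~~
~~~++~~
~~+~~~~
~~+~+++
~~~++~v
step 28: ~~~~++~
~~~~~~~
~~~++~~
~~+~~~~
~~+~+++
~~~++<+
step 29: ~~~~++~
~~~~~~~
~~~++~~
~~+~~~~
~~+~+^+
~~~++++
step 30: ~~~~++~
~~~~~~~
~~~++~~
~~+~~~~
~~+~<~+
~~~++++
step 31: ~~~~++~
~~~~~~~
~~~++~~
~~+~~~~
~~+~~~+
~~~+v++
step 32: ~~~~++~
~~~~~~~
~~~++~~
~~+~~~~
~~+~~~+
~~~+~>+
step 33: ~~~~++~
~~~~~~~
~~~++~~
~~+~~~~
~~+~~^+
~~~+~~+
step 34: ~~~~++~
~~~~~~~
~~~++~~
~~+~~~~
~~+~~+>
~~~+~~+
step 35: ~~~~++~
~~~~~~~
~~~++~~
~~+~~~^
~~+~~+~
~~~+~~+
step 36: ~~~~++~
~~~~~~~
~~~++~~
>~+~~~+
~~+~~+~
~~~+~~+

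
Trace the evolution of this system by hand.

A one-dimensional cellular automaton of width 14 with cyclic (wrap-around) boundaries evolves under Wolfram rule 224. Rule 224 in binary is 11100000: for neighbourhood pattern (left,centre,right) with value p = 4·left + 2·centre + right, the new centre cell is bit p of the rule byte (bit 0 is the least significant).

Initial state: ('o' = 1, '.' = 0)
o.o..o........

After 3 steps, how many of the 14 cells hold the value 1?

t=0: o.o..o........
t=1: .o............
t=2: ..............
t=3: ..............

0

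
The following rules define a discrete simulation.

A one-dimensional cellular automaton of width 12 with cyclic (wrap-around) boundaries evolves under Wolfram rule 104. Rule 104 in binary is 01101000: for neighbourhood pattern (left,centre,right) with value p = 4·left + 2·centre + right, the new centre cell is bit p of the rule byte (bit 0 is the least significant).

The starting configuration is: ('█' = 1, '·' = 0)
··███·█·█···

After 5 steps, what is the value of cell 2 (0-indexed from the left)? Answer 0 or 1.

0

t=0: ··███·█·█···
t=1: ··█·██·█····
t=2: ···████·····
t=3: ···█··█·····
t=4: ············
t=5: ············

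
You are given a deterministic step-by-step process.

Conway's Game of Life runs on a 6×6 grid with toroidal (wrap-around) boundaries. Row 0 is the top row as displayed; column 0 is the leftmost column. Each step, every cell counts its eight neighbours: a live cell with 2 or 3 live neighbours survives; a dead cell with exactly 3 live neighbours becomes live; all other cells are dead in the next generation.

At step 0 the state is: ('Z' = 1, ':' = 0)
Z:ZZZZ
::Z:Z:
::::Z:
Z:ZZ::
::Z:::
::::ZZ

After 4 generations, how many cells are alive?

4

gen 0: Z:ZZZZ
::Z:Z:
::::Z:
Z:ZZ::
::Z:::
::::ZZ
gen 1: ZZZ:::
:ZZ:::
:ZZ:ZZ
:ZZZ::
:ZZ:ZZ
ZZZ:::
gen 2: :::Z::
:::::Z
::::Z:
::::::
::::ZZ
::::::
gen 3: ::::::
::::Z:
::::::
::::ZZ
::::::
::::Z:
gen 4: ::::::
::::::
::::ZZ
::::::
::::ZZ
::::::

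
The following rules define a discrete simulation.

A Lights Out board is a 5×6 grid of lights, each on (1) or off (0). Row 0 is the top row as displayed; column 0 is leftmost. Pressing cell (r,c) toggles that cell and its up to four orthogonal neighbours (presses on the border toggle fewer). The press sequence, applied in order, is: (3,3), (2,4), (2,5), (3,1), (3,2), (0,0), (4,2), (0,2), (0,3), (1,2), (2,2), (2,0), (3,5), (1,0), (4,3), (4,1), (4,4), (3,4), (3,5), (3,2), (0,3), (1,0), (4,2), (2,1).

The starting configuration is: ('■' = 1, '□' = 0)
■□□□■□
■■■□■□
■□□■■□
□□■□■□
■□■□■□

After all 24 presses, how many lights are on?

0) ■□□□■□
■■■□■□
■□□■■□
□□■□■□
■□■□■□
1) ■□□□■□
■■■□■□
■□□□■□
□□□■□□
■□■■■□
2) ■□□□■□
■■■□□□
■□□■□■
□□□■■□
■□■■■□
3) ■□□□■□
■■■□□■
■□□■■□
□□□■■■
■□■■■□
4) ■□□□■□
■■■□□■
■■□■■□
■■■■■■
■■■■■□
5) ■□□□■□
■■■□□■
■■■■■□
■□□□■■
■■□■■□
6) □■□□■□
□■■□□■
■■■■■□
■□□□■■
■■□■■□
7) □■□□■□
□■■□□■
■■■■■□
■□■□■■
■□■□■□
8) □□■■■□
□■□□□■
■■■■■□
■□■□■■
■□■□■□
9) □□□□□□
□■□■□■
■■■■■□
■□■□■■
■□■□■□
10) □□■□□□
□□■□□■
■■□■■□
■□■□■■
■□■□■□
11) □□■□□□
□□□□□■
■□■□■□
■□□□■■
■□■□■□
12) □□■□□□
■□□□□■
□■■□■□
□□□□■■
■□■□■□
13) □□■□□□
■□□□□■
□■■□■■
□□□□□□
■□■□■■
14) ■□■□□□
□■□□□■
■■■□■■
□□□□□□
■□■□■■
15) ■□■□□□
□■□□□■
■■■□■■
□□□■□□
■□□■□■
16) ■□■□□□
□■□□□■
■■■□■■
□■□■□□
□■■■□■
17) ■□■□□□
□■□□□■
■■■□■■
□■□■■□
□■■□■□
18) ■□■□□□
□■□□□■
■■■□□■
□■□□□■
□■■□□□
19) ■□■□□□
□■□□□■
■■■□□□
□■□□■□
□■■□□■
20) ■□■□□□
□■□□□■
■■□□□□
□□■■■□
□■□□□■
21) ■□□■■□
□■□■□■
■■□□□□
□□■■■□
□■□□□■
22) □□□■■□
■□□■□■
□■□□□□
□□■■■□
□■□□□■
23) □□□■■□
■□□■□■
□■□□□□
□□□■■□
□□■■□■
24) □□□■■□
■■□■□■
■□■□□□
□■□■■□
□□■■□■

14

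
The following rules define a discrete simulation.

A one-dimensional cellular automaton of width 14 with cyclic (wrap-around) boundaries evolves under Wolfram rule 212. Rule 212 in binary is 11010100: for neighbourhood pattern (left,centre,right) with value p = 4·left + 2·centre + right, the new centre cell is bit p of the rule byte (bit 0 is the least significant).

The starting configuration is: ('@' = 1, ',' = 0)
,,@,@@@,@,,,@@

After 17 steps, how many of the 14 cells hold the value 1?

7

0) ,,@,@@@,@,,,@@
1) @,@,,@@,@@,,,@
2) @,@@,,@,,@@,,,
3) @,,@@,@@,,@@,,
4) @@,,@,,@@,,@@,
5) ,@@,@@,,@@,,@,
6) ,,@,,@@,,@@,@@
7) @,@@,,@@,,@,,@
8) @,,@@,,@@,@@,,
9) @@,,@@,,@,,@@,
10) ,@@,,@@,@@,,@,
11) ,,@@,,@,,@@,@@
12) @,,@@,@@,,@,,@
13) @@,,@,,@@,@@,,
14) ,@@,@@,,@,,@@,
15) ,,@,,@@,@@,,@@
16) @,@@,,@,,@@,,@
17) @,,@@,@@,,@@,,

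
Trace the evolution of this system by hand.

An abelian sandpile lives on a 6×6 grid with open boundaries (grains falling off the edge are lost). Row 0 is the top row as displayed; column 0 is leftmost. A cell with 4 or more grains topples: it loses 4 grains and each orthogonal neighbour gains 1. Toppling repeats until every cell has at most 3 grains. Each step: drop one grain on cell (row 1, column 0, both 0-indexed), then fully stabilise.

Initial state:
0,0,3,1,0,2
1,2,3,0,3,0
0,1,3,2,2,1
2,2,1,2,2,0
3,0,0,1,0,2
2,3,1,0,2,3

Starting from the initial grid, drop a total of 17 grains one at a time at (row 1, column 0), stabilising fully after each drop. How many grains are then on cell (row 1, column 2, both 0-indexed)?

[0] 0,0,3,1,0,2
1,2,3,0,3,0
0,1,3,2,2,1
2,2,1,2,2,0
3,0,0,1,0,2
2,3,1,0,2,3
[1] 0,0,3,1,0,2
2,2,3,0,3,0
0,1,3,2,2,1
2,2,1,2,2,0
3,0,0,1,0,2
2,3,1,0,2,3
[2] 0,0,3,1,0,2
3,2,3,0,3,0
0,1,3,2,2,1
2,2,1,2,2,0
3,0,0,1,0,2
2,3,1,0,2,3
[3] 1,0,3,1,0,2
0,3,3,0,3,0
1,1,3,2,2,1
2,2,1,2,2,0
3,0,0,1,0,2
2,3,1,0,2,3
[4] 1,0,3,1,0,2
1,3,3,0,3,0
1,1,3,2,2,1
2,2,1,2,2,0
3,0,0,1,0,2
2,3,1,0,2,3
[5] 1,0,3,1,0,2
2,3,3,0,3,0
1,1,3,2,2,1
2,2,1,2,2,0
3,0,0,1,0,2
2,3,1,0,2,3
[6] 1,0,3,1,0,2
3,3,3,0,3,0
1,1,3,2,2,1
2,2,1,2,2,0
3,0,0,1,0,2
2,3,1,0,2,3
[7] 2,2,0,2,0,2
1,1,2,1,3,0
2,3,0,3,2,1
2,2,2,2,2,0
3,0,0,1,0,2
2,3,1,0,2,3
[8] 2,2,0,2,0,2
2,1,2,1,3,0
2,3,0,3,2,1
2,2,2,2,2,0
3,0,0,1,0,2
2,3,1,0,2,3
[9] 2,2,0,2,0,2
3,1,2,1,3,0
2,3,0,3,2,1
2,2,2,2,2,0
3,0,0,1,0,2
2,3,1,0,2,3
[10] 3,2,0,2,0,2
0,2,2,1,3,0
3,3,0,3,2,1
2,2,2,2,2,0
3,0,0,1,0,2
2,3,1,0,2,3
[11] 3,2,0,2,0,2
1,2,2,1,3,0
3,3,0,3,2,1
2,2,2,2,2,0
3,0,0,1,0,2
2,3,1,0,2,3
[12] 3,2,0,2,0,2
2,2,2,1,3,0
3,3,0,3,2,1
2,2,2,2,2,0
3,0,0,1,0,2
2,3,1,0,2,3
[13] 3,2,0,2,0,2
3,2,2,1,3,0
3,3,0,3,2,1
2,2,2,2,2,0
3,0,0,1,0,2
2,3,1,0,2,3
[14] 1,0,1,2,0,2
3,1,3,1,3,0
1,1,1,3,2,1
3,3,2,2,2,0
3,0,0,1,0,2
2,3,1,0,2,3
[15] 2,0,1,2,0,2
0,2,3,1,3,0
2,1,1,3,2,1
3,3,2,2,2,0
3,0,0,1,0,2
2,3,1,0,2,3
[16] 2,0,1,2,0,2
1,2,3,1,3,0
2,1,1,3,2,1
3,3,2,2,2,0
3,0,0,1,0,2
2,3,1,0,2,3
[17] 2,0,1,2,0,2
2,2,3,1,3,0
2,1,1,3,2,1
3,3,2,2,2,0
3,0,0,1,0,2
2,3,1,0,2,3

3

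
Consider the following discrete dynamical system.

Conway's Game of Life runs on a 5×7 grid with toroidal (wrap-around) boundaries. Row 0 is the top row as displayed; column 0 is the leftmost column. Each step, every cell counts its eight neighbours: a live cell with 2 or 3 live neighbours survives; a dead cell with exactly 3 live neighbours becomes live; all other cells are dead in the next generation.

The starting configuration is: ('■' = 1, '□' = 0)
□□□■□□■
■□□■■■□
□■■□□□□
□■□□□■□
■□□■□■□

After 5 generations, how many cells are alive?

[0] □□□■□□■
■□□■■■□
□■■□□□□
□■□□□■□
■□□■□■□
[1] ■□■■□□□
■■□■■■■
■■■■□■■
■■□□■□■
■□■□□■□
[2] □□□□□□□
□□□□□□□
□□□□□□□
□□□□■□□
□□■□■■□
[3] □□□□□□□
□□□□□□□
□□□□□□□
□□□■■■□
□□□■■■□
[4] □□□□■□□
□□□□□□□
□□□□■□□
□□□■□■□
□□□■□■□
[5] □□□□■□□
□□□□□□□
□□□□■□□
□□□■□■□
□□□■□■□

6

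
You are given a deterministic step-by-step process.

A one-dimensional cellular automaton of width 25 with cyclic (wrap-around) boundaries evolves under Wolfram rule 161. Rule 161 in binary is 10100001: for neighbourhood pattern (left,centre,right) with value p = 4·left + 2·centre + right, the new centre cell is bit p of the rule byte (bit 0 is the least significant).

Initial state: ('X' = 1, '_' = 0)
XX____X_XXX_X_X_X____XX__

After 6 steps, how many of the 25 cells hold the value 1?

6

k=0  XX____X_XXX_X_X_X____XX__
k=1  ___XX__X_X_X_X_X__XX_____
k=2  XX______X_X_X_X______XXXX
k=3  X__XXXX__X_X_X__XXXX__XXX
k=4  ____XX____X_X____XX____XX
k=5  _XX____XX__X__XX____XX___
k=6  ____XX___________XX____XX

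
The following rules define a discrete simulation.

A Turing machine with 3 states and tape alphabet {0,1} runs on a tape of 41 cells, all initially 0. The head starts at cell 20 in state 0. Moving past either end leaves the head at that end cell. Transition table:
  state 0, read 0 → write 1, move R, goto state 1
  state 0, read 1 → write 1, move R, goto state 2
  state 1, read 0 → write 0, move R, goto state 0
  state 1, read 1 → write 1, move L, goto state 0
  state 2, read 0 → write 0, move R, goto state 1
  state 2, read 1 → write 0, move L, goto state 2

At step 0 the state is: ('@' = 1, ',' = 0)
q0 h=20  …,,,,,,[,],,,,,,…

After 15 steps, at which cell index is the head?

[0] q0 h=20  …,,,,,,[,],,,,,,…
[1] q1 h=21  …,,,,,@[,],,,,,,…
[2] q0 h=22  …,,,,@,[,],,,,,,…
[3] q1 h=23  …,,,@,@[,],,,,,,…
[4] q0 h=24  …,,@,@,[,],,,,,,…
[5] q1 h=25  …,@,@,@[,],,,,,,…
[6] q0 h=26  …@,@,@,[,],,,,,,…
[7] q1 h=27  …,@,@,@[,],,,,,,…
[8] q0 h=28  …@,@,@,[,],,,,,,…
[9] q1 h=29  …,@,@,@[,],,,,,,…
[10] q0 h=30  …@,@,@,[,],,,,,,…
[11] q1 h=31  …,@,@,@[,],,,,,,…
[12] q0 h=32  …@,@,@,[,],,,,,,…
[13] q1 h=33  …,@,@,@[,],,,,,,…
[14] q0 h=34  …@,@,@,[,],,,,,,|
[15] q1 h=35  …,@,@,@[,],,,,,|

35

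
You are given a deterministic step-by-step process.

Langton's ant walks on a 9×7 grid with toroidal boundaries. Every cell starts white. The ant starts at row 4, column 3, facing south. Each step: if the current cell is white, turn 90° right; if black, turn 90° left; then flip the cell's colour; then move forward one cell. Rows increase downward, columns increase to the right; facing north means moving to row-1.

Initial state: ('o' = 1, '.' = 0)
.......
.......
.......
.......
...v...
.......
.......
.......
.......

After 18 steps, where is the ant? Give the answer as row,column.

3,4

[0] .......
.......
.......
.......
...v...
.......
.......
.......
.......
[1] .......
.......
.......
.......
..<o...
.......
.......
.......
.......
[2] .......
.......
.......
..^....
..oo...
.......
.......
.......
.......
[3] .......
.......
.......
..o>...
..oo...
.......
.......
.......
.......
[4] .......
.......
.......
..oo...
..ov...
.......
.......
.......
.......
[5] .......
.......
.......
..oo...
..o.>..
.......
.......
.......
.......
[6] .......
.......
.......
..oo...
..o.o..
....v..
.......
.......
.......
[7] .......
.......
.......
..oo...
..o.o..
...<o..
.......
.......
.......
[8] .......
.......
.......
..oo...
..o^o..
...oo..
.......
.......
.......
[9] .......
.......
.......
..oo...
..oo>..
...oo..
.......
.......
.......
[10] .......
.......
.......
..oo^..
..oo...
...oo..
.......
.......
.......
[11] .......
.......
.......
..ooo>.
..oo...
...oo..
.......
.......
.......
[12] .......
.......
.......
..oooo.
..oo.v.
...oo..
.......
.......
.......
[13] .......
.......
.......
..oooo.
..oo<o.
...oo..
.......
.......
.......
[14] .......
.......
.......
..oo^o.
..oooo.
...oo..
.......
.......
.......
[15] .......
.......
.......
..o<.o.
..oooo.
...oo..
.......
.......
.......
[16] .......
.......
.......
..o..o.
..ovoo.
...oo..
.......
.......
.......
[17] .......
.......
.......
..o..o.
..o.>o.
...oo..
.......
.......
.......
[18] .......
.......
.......
..o.^o.
..o..o.
...oo..
.......
.......
.......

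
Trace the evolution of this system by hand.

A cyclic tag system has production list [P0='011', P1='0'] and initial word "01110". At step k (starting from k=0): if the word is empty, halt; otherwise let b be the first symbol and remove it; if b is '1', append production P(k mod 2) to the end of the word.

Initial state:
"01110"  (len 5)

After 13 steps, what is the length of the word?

[0] "01110"  (len 5)
[1] "1110"  (len 4)
[2] "1100"  (len 4)
[3] "100011"  (len 6)
[4] "000110"  (len 6)
[5] "00110"  (len 5)
[6] "0110"  (len 4)
[7] "110"  (len 3)
[8] "100"  (len 3)
[9] "00011"  (len 5)
[10] "0011"  (len 4)
[11] "011"  (len 3)
[12] "11"  (len 2)
[13] "1011"  (len 4)

4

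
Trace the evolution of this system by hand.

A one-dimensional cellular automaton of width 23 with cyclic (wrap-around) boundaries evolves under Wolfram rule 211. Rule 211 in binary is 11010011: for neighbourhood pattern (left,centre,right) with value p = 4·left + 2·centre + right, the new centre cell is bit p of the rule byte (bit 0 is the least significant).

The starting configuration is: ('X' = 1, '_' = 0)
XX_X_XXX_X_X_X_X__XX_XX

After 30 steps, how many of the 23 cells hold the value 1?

k=0  XX_X_XXX_X_X_X_X__XX_XX
k=1  XX____XX________XX_X__X
k=2  XXXXXX_XXXXXXXXX_X__XX_
k=3  _XXXXX__XXXXXXXX__XX_X_
k=4  X_XXXXXX_XXXXXXXXX_X__X
k=5  X__XXXXX__XXXXXXXX__XX_
k=6  _XX_XXXXXX_XXXXXXXXX_X_
k=7  X_X__XXXXX__XXXXXXXX__X
k=8  X__XX_XXXXXX_XXXXXXXXX_
k=9  _XX_X__XXXXX__XXXXXXXX_
k=10  X_X__XX_XXXXXX_XXXXXXXX
k=11  X__XX_X__XXXXX__XXXXXXX
k=12  XXX_X__XX_XXXXXX_XXXXXX
k=13  XXX__XX_X__XXXXX__XXXXX
k=14  XXXXX_X__XX_XXXXXX_XXXX
k=15  XXXXX__XX_X__XXXXX__XXX
k=16  XXXXXXX_X__XX_XXXXXX_XX
k=17  XXXXXXX__XX_X__XXXXX__X
k=18  XXXXXXXXX_X__XX_XXXXXX_
k=19  _XXXXXXXX__XX_X__XXXXX_
k=20  X_XXXXXXXXX_X__XX_XXXXX
k=21  X__XXXXXXXX__XX_X__XXXX
k=22  XXX_XXXXXXXXX_X__XX_XXX
k=23  XXX__XXXXXXXX__XX_X__XX
k=24  XXXXX_XXXXXXXXX_X__XX_X
k=25  XXXXX__XXXXXXXX__XX_X__
k=26  _XXXXXX_XXXXXXXXX_X__XX
k=27  __XXXXX__XXXXXXXX__XX_X
k=28  XX_XXXXXX_XXXXXXXXX_X__
k=29  _X__XXXXX__XXXXXXXX__XX
k=30  __XX_XXXXXX_XXXXXXXXX_X

18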